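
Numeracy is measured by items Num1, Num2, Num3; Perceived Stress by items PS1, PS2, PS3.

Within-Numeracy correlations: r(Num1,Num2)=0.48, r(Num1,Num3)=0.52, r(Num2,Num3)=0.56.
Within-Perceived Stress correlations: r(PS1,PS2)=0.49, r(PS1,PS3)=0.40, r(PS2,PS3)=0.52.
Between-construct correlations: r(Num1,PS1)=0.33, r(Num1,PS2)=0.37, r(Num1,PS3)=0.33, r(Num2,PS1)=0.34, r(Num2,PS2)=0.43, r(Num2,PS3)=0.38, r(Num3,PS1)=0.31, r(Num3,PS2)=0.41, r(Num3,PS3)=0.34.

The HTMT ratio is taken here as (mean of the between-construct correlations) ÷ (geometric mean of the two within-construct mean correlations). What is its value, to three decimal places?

0.728

Mean between = 3.24/9 = 0.3600.
Mean within-Num = 1.56/3 = 0.5200; mean within-PS = 1.41/3 = 0.4700.
Geometric mean = √(0.5200 × 0.4700) = 0.4944.
HTMT = 0.3600 / 0.4944 = 0.728.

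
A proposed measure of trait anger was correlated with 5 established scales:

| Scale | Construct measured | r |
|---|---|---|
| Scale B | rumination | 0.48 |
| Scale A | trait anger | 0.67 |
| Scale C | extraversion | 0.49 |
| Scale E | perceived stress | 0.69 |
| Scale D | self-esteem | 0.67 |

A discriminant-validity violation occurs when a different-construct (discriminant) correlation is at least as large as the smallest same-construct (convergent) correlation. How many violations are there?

Convergent (same construct = trait anger): Scale A.
Smallest convergent = 0.67. Discriminant values: 0.48, 0.49, 0.69, 0.67; count ≥ 0.67 → 2.

2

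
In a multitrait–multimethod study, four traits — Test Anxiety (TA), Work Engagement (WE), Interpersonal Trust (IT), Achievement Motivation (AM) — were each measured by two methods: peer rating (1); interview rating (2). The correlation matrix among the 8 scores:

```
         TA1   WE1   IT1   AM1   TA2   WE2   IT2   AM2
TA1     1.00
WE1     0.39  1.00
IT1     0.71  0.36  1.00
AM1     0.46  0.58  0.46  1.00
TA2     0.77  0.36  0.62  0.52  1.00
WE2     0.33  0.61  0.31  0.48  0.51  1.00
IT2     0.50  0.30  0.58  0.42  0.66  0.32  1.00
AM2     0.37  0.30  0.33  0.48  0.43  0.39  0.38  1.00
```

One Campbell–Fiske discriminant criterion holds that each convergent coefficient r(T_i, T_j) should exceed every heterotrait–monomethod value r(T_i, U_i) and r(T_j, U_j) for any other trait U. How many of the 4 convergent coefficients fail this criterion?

Checking each validity diagonal entry against its comparison values:
TA (methods 1·2): 0.77 vs {0.39, 0.51, 0.71, 0.66, 0.46, 0.43} → pass.
WE (methods 1·2): 0.61 vs {0.39, 0.51, 0.36, 0.32, 0.58, 0.39} → pass.
IT (methods 1·2): 0.58 vs {0.71, 0.66, 0.36, 0.32, 0.46, 0.38} → fail.
AM (methods 1·2): 0.48 vs {0.46, 0.43, 0.58, 0.39, 0.46, 0.38} → fail.
2 of 4 fail.

2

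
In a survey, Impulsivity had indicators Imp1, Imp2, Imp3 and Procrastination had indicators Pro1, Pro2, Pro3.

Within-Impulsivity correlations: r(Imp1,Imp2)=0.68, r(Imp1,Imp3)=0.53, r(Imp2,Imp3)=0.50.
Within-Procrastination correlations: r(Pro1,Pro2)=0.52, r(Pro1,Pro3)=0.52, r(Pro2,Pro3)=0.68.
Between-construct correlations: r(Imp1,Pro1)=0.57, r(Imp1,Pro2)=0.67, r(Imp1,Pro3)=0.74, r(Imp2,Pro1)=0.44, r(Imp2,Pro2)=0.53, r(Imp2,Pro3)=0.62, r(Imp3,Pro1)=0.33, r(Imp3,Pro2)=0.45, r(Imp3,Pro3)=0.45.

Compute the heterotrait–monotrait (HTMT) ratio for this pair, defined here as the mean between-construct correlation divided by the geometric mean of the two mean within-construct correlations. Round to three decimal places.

Between-construct mean = 4.80/9 = 0.5333.
Mean within-Imp = 1.71/3 = 0.5700; mean within-Pro = 1.72/3 = 0.5733.
Geometric mean = √(0.5700 × 0.5733) = 0.5716.
HTMT = 0.5333 / 0.5716 = 0.933.

0.933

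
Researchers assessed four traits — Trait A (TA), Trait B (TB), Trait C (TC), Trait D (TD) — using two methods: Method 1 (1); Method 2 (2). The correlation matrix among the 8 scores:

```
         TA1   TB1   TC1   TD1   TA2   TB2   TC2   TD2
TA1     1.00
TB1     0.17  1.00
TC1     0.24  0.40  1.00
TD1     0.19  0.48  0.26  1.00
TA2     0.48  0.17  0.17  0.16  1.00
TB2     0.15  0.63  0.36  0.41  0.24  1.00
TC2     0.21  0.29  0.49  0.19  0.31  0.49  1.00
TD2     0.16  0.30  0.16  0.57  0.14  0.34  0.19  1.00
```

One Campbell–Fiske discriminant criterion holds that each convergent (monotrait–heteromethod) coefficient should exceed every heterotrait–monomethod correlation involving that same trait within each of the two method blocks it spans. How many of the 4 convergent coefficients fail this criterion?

Checking each validity diagonal entry against its comparison values:
TA (methods 1·2): 0.48 vs {0.17, 0.24, 0.24, 0.31, 0.19, 0.14} → pass.
TB (methods 1·2): 0.63 vs {0.17, 0.24, 0.40, 0.49, 0.48, 0.34} → pass.
TC (methods 1·2): 0.49 vs {0.24, 0.31, 0.40, 0.49, 0.26, 0.19} → fail.
TD (methods 1·2): 0.57 vs {0.19, 0.14, 0.48, 0.34, 0.26, 0.19} → pass.
1 of 4 fail.

1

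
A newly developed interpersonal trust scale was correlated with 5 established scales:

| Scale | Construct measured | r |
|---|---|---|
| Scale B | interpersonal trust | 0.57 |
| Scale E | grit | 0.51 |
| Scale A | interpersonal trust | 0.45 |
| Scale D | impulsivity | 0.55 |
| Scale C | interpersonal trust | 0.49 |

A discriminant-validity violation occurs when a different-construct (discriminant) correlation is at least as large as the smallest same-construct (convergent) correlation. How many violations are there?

2

Convergent (same construct = interpersonal trust): Scale B, Scale A, Scale C.
Smallest convergent = 0.45. Discriminant values: 0.51, 0.55; count ≥ 0.45 → 2.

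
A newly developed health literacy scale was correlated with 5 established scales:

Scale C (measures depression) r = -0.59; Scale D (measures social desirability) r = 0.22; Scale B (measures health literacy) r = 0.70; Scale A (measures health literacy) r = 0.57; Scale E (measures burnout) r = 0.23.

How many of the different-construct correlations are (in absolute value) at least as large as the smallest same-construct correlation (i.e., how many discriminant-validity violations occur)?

1

Convergent (same construct = health literacy): Scale B, Scale A.
Smallest convergent = 0.57. Discriminant |r|: 0.59, 0.22, 0.23; count ≥ 0.57 → 1.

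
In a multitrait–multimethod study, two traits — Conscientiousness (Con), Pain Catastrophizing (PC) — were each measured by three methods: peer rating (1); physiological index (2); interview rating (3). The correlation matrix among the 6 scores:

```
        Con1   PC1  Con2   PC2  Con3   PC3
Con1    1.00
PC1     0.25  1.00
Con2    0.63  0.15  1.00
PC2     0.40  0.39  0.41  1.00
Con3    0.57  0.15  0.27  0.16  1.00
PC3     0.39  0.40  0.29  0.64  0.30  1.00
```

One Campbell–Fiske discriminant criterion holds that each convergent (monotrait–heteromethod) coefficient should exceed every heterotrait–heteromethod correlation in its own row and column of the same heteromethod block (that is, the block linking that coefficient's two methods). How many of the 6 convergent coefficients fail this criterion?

2

Each convergent coefficient versus the relevant comparison correlations:
Con (methods 1·2): 0.63 vs {0.40, 0.15} → pass.
Con (methods 1·3): 0.57 vs {0.39, 0.15} → pass.
Con (methods 2·3): 0.27 vs {0.29, 0.16} → fail.
PC (methods 1·2): 0.39 vs {0.15, 0.40} → fail.
PC (methods 1·3): 0.40 vs {0.15, 0.39} → pass.
PC (methods 2·3): 0.64 vs {0.16, 0.29} → pass.
2 of 6 fail.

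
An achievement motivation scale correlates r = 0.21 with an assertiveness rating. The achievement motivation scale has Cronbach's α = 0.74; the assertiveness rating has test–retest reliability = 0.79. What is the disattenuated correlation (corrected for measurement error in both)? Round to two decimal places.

r_true = r_obs / √(r_xx · r_yy) = 0.21 / √(0.74 × 0.79) = 0.21 / √0.5846 = 0.21 / 0.7646 ≈ 0.27.

0.27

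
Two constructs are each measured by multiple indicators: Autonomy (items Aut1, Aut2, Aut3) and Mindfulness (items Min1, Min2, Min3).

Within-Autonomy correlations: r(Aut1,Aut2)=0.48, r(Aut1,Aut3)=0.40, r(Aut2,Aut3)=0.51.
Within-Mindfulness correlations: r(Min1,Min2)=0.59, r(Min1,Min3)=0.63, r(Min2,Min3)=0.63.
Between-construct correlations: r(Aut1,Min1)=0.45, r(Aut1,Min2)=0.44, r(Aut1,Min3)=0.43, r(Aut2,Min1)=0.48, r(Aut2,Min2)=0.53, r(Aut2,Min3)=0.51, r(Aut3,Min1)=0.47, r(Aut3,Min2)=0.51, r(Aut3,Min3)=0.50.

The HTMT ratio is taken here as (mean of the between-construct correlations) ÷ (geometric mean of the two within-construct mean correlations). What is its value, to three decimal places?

0.898

Mean between = 4.32/9 = 0.4800.
Mean within-Aut = 1.39/3 = 0.4633; mean within-Min = 1.85/3 = 0.6167.
Geometric mean = √(0.4633 × 0.6167) = 0.5345.
HTMT = 0.4800 / 0.5345 = 0.898.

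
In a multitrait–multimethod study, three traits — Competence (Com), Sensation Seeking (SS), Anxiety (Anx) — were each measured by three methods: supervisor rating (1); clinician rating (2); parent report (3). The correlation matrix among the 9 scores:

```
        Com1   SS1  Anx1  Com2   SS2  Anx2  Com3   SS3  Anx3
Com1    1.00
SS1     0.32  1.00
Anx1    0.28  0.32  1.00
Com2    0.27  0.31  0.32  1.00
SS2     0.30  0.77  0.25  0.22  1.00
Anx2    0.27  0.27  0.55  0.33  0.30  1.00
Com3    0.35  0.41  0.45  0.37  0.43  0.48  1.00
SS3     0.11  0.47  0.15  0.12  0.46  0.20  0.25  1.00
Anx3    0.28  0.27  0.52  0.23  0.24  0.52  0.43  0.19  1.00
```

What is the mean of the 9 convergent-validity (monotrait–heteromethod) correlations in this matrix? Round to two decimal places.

0.48

Convergent values: 0.27, 0.35, 0.37, 0.77, 0.47, 0.46, 0.55, 0.52, 0.52; mean = 4.28/9 = 0.48.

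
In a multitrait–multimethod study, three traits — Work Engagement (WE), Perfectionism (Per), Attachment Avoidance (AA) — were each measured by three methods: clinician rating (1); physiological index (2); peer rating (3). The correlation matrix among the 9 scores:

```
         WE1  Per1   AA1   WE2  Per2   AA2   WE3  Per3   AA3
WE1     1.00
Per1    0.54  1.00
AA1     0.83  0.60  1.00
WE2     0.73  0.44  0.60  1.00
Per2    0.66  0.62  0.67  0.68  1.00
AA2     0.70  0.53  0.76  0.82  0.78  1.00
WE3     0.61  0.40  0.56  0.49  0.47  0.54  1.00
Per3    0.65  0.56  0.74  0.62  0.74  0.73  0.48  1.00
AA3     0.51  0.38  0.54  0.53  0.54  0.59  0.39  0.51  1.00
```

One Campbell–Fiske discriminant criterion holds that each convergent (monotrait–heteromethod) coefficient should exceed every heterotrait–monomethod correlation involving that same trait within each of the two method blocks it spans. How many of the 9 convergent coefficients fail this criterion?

9

Each convergent coefficient versus the relevant comparison correlations:
WE (methods 1·2): 0.73 vs {0.54, 0.68, 0.83, 0.82} → fail.
WE (methods 1·3): 0.61 vs {0.54, 0.48, 0.83, 0.39} → fail.
WE (methods 2·3): 0.49 vs {0.68, 0.48, 0.82, 0.39} → fail.
Per (methods 1·2): 0.62 vs {0.54, 0.68, 0.60, 0.78} → fail.
Per (methods 1·3): 0.56 vs {0.54, 0.48, 0.60, 0.51} → fail.
Per (methods 2·3): 0.74 vs {0.68, 0.48, 0.78, 0.51} → fail.
AA (methods 1·2): 0.76 vs {0.83, 0.82, 0.60, 0.78} → fail.
AA (methods 1·3): 0.54 vs {0.83, 0.39, 0.60, 0.51} → fail.
AA (methods 2·3): 0.59 vs {0.82, 0.39, 0.78, 0.51} → fail.
9 of 9 fail.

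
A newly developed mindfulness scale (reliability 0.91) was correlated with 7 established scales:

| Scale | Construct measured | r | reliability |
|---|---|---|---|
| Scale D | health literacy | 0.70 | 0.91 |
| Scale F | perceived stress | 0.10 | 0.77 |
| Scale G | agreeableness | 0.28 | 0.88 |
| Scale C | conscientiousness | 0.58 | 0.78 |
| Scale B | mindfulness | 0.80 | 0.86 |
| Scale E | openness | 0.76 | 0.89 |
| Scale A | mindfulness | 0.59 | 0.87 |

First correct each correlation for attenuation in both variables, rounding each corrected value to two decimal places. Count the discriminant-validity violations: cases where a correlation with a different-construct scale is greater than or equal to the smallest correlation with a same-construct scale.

Disattenuated r (r / √(r_scale · r_new)):
  Scale D (disc): 0.70 / √(0.91·0.91) = 0.77
  Scale F (disc): 0.10 / √(0.77·0.91) = 0.12
  Scale G (disc): 0.28 / √(0.88·0.91) = 0.31
  Scale C (disc): 0.58 / √(0.78·0.91) = 0.69
  Scale B (conv): 0.80 / √(0.86·0.91) = 0.90
  Scale E (disc): 0.76 / √(0.89·0.91) = 0.84
  Scale A (conv): 0.59 / √(0.87·0.91) = 0.66
Smallest convergent = 0.66. Discriminant values: 0.77, 0.12, 0.31, 0.69, 0.84; count ≥ 0.66 → 3.

3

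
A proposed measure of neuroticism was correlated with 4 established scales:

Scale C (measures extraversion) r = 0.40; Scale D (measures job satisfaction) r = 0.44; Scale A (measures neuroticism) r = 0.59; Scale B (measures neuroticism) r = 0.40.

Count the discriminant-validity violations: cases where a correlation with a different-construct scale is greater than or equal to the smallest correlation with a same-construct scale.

Convergent (same construct = neuroticism): Scale A, Scale B.
Smallest convergent = 0.40. Discriminant values: 0.40, 0.44; count ≥ 0.40 → 2.

2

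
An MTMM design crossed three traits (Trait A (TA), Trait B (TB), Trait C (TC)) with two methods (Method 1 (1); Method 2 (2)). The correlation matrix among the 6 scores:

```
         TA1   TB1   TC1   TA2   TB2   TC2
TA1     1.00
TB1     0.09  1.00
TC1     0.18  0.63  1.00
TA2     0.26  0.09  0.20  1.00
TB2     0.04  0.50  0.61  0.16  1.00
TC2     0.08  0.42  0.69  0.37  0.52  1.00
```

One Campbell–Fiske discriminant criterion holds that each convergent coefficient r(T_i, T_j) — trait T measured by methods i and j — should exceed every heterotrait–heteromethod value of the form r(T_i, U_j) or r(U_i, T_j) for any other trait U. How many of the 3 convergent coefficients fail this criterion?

Convergent coefficients and their comparison sets:
TA (methods 1·2): 0.26 vs {0.04, 0.09, 0.08, 0.20} → pass.
TB (methods 1·2): 0.50 vs {0.09, 0.04, 0.42, 0.61} → fail.
TC (methods 1·2): 0.69 vs {0.20, 0.08, 0.61, 0.42} → pass.
1 of 3 fail.

1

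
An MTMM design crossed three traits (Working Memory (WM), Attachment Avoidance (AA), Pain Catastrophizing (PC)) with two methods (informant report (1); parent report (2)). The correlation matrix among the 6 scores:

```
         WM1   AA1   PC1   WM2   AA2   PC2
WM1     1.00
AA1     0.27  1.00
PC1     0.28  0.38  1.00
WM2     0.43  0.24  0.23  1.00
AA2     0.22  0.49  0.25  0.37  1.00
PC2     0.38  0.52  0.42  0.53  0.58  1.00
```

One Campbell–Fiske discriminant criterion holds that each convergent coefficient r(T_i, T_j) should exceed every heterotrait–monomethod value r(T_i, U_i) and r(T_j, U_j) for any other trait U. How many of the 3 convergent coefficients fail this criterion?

3

Checking each validity diagonal entry against its comparison values:
WM (methods 1·2): 0.43 vs {0.27, 0.37, 0.28, 0.53} → fail.
AA (methods 1·2): 0.49 vs {0.27, 0.37, 0.38, 0.58} → fail.
PC (methods 1·2): 0.42 vs {0.28, 0.53, 0.38, 0.58} → fail.
3 of 3 fail.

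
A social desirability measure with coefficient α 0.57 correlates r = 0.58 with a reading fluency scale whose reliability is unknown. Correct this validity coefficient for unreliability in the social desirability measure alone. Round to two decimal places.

Single correction: r_c = r_obs / √r_xx = 0.58 / √0.57 = 0.58 / 0.7550 ≈ 0.77.

0.77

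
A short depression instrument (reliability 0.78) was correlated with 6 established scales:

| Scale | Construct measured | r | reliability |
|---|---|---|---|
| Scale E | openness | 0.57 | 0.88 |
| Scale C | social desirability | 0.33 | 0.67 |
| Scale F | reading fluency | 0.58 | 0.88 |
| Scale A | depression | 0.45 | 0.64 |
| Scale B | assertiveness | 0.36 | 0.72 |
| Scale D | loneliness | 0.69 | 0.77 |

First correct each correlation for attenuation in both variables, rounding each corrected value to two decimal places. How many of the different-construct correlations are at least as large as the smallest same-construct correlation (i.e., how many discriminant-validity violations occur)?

3

Disattenuated r (r / √(r_scale · r_new)):
  Scale E (disc): 0.57 / √(0.88·0.78) = 0.69
  Scale C (disc): 0.33 / √(0.67·0.78) = 0.46
  Scale F (disc): 0.58 / √(0.88·0.78) = 0.70
  Scale A (conv): 0.45 / √(0.64·0.78) = 0.64
  Scale B (disc): 0.36 / √(0.72·0.78) = 0.48
  Scale D (disc): 0.69 / √(0.77·0.78) = 0.89
Smallest convergent = 0.64. Discriminant values: 0.69, 0.46, 0.70, 0.48, 0.89; count ≥ 0.64 → 3.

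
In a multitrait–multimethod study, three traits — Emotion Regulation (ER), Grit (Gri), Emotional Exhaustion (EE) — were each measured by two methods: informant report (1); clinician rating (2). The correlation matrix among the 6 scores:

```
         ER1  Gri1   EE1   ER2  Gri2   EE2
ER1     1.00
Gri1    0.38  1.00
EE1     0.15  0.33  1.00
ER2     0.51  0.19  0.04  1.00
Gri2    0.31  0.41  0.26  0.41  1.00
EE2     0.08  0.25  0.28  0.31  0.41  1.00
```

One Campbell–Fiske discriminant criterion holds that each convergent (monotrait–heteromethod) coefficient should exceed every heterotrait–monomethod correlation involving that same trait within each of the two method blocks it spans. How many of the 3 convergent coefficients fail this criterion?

2

Convergent coefficients and their comparison sets:
ER (methods 1·2): 0.51 vs {0.38, 0.41, 0.15, 0.31} → pass.
Gri (methods 1·2): 0.41 vs {0.38, 0.41, 0.33, 0.41} → fail.
EE (methods 1·2): 0.28 vs {0.15, 0.31, 0.33, 0.41} → fail.
2 of 3 fail.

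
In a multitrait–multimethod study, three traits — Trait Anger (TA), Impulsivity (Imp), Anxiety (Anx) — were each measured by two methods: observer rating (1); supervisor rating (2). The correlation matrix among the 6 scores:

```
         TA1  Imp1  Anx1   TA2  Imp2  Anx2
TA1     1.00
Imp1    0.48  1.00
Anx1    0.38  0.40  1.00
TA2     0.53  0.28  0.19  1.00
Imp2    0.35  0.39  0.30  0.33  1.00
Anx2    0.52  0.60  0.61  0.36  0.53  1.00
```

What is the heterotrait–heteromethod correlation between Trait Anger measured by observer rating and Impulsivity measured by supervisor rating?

Different traits and methods: r(TA1, Imp2) = 0.35.

0.35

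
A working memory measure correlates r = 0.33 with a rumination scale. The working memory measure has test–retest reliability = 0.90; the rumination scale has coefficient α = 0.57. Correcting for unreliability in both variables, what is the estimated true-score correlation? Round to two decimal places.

0.46

r_true = r_obs / √(r_xx · r_yy) = 0.33 / √(0.90 × 0.57) = 0.33 / √0.5130 = 0.33 / 0.7162 ≈ 0.46.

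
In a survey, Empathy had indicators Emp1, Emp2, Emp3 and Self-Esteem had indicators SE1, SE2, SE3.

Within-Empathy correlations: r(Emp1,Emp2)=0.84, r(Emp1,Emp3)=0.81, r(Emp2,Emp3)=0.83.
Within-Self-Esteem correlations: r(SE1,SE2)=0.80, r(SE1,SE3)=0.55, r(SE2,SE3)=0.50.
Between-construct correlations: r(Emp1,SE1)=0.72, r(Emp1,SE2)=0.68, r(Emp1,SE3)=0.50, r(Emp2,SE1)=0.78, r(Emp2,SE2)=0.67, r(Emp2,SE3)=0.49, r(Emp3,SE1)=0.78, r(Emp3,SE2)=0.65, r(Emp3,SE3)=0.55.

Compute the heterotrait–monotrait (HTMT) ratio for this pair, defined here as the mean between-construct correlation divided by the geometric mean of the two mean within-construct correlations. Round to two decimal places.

Between-construct mean = 5.82/9 = 0.6467.
Mean within-Emp = 2.48/3 = 0.8267; mean within-SE = 1.85/3 = 0.6167.
Geometric mean = √(0.8267 × 0.6167) = 0.7140.
HTMT = 0.6467 / 0.7140 = 0.91.

0.91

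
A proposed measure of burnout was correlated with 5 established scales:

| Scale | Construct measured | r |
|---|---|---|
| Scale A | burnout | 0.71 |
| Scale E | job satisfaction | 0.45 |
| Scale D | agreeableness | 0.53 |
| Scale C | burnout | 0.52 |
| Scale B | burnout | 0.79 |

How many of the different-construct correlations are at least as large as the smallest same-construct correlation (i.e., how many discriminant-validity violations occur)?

1

Convergent (same construct = burnout): Scale A, Scale C, Scale B.
Smallest convergent = 0.52. Discriminant values: 0.45, 0.53; count ≥ 0.52 → 1.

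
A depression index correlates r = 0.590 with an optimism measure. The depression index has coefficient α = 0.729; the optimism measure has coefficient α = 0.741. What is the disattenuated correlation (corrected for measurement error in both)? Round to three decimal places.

r_true = r_obs / √(r_xx · r_yy) = 0.590 / √(0.729 × 0.741) = 0.590 / √0.540189 = 0.590 / 0.7350 ≈ 0.803.

0.803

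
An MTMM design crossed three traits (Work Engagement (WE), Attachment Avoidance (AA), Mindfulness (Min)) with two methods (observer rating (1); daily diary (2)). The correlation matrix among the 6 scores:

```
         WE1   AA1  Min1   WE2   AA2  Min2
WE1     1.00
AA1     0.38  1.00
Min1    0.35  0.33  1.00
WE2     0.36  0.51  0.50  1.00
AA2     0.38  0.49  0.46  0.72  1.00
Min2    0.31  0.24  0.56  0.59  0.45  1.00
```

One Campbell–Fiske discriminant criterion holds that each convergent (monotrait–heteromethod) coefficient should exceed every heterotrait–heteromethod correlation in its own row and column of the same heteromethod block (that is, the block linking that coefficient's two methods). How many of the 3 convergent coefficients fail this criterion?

Checking each validity diagonal entry against its comparison values:
WE (methods 1·2): 0.36 vs {0.38, 0.51, 0.31, 0.50} → fail.
AA (methods 1·2): 0.49 vs {0.51, 0.38, 0.24, 0.46} → fail.
Min (methods 1·2): 0.56 vs {0.50, 0.31, 0.46, 0.24} → pass.
2 of 3 fail.

2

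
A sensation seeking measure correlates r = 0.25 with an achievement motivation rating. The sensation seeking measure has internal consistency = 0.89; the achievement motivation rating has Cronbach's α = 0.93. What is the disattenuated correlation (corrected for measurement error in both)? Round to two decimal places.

r_true = r_obs / √(r_xx · r_yy) = 0.25 / √(0.89 × 0.93) = 0.25 / √0.8277 = 0.25 / 0.9098 ≈ 0.27.

0.27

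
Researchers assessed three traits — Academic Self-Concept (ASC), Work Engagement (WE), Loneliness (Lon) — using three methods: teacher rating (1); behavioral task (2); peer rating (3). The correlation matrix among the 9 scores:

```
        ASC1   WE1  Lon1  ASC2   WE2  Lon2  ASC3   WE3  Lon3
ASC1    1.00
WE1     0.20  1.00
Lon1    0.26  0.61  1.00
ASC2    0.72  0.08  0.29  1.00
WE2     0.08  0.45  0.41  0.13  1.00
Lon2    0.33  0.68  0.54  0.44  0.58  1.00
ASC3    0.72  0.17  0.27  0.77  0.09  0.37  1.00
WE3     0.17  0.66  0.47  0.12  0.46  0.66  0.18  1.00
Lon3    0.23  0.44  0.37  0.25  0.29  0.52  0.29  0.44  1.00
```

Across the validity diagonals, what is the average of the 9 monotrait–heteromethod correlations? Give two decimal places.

Convergent values: 0.72, 0.72, 0.77, 0.45, 0.66, 0.46, 0.54, 0.37, 0.52; mean = 5.21/9 = 0.58.

0.58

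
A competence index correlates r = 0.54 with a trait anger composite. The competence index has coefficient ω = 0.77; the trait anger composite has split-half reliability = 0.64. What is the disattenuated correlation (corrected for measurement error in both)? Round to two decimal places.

r_true = r_obs / √(r_xx · r_yy) = 0.54 / √(0.77 × 0.64) = 0.54 / √0.4928 = 0.54 / 0.7020 ≈ 0.77.

0.77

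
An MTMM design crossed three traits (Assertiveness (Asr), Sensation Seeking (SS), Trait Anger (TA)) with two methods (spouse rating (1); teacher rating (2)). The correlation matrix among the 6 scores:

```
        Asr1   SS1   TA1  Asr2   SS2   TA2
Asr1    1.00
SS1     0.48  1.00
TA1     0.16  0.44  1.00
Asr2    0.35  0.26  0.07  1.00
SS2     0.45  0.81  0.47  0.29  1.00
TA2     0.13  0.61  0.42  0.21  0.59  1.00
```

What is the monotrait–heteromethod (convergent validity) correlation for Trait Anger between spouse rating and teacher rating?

Same trait (TA), different methods: r(TA1, TA2) = 0.42.

0.42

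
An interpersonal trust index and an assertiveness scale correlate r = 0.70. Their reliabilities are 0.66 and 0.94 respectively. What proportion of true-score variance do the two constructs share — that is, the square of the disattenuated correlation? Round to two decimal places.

0.79

Disattenuated r = 0.70 / √(0.66 × 0.94) = 0.70 / 0.7877 = 0.8887.
Shared true-score variance = 0.8887² = 0.7898 ≈ 0.79.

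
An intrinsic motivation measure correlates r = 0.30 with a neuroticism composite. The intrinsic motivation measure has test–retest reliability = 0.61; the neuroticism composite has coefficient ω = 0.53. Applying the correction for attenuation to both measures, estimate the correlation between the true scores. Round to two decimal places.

r_true = r_obs / √(r_xx · r_yy) = 0.30 / √(0.61 × 0.53) = 0.30 / √0.3233 = 0.30 / 0.5686 ≈ 0.53.

0.53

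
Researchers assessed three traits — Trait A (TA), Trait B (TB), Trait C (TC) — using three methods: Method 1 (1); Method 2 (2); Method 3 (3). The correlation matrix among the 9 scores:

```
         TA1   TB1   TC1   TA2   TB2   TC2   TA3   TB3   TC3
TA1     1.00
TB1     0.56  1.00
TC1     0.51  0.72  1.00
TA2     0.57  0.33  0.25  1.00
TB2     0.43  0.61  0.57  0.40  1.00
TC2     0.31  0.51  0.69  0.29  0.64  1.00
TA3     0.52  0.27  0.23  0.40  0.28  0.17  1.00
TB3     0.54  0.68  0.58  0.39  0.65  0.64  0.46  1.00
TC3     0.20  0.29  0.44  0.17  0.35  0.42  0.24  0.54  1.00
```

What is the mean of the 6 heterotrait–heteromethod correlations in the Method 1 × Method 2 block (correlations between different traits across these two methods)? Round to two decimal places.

0.40

HTHM values (method 1 × method 2): 0.43, 0.31, 0.33, 0.51, 0.25, 0.57; mean = 2.40/6 = 0.40.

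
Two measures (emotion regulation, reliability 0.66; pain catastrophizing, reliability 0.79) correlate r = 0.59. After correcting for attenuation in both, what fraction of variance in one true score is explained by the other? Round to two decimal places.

0.67

Disattenuated r = 0.59 / √(0.66 × 0.79) = 0.59 / 0.7221 = 0.8171.
Shared true-score variance = 0.8171² = 0.6677 ≈ 0.67.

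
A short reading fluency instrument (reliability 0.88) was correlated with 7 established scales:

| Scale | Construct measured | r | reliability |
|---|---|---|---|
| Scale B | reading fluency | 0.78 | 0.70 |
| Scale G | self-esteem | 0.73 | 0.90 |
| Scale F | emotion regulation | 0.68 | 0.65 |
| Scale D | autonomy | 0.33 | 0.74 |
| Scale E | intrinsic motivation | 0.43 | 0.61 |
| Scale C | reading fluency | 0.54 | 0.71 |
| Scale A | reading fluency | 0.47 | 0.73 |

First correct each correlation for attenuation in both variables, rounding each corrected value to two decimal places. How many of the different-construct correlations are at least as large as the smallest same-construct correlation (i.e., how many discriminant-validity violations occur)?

Disattenuated r (r / √(r_scale · r_new)):
  Scale B (conv): 0.78 / √(0.70·0.88) = 0.99
  Scale G (disc): 0.73 / √(0.90·0.88) = 0.82
  Scale F (disc): 0.68 / √(0.65·0.88) = 0.90
  Scale D (disc): 0.33 / √(0.74·0.88) = 0.41
  Scale E (disc): 0.43 / √(0.61·0.88) = 0.59
  Scale C (conv): 0.54 / √(0.71·0.88) = 0.68
  Scale A (conv): 0.47 / √(0.73·0.88) = 0.59
Smallest convergent = 0.59. Discriminant values: 0.82, 0.90, 0.41, 0.59; count ≥ 0.59 → 3.

3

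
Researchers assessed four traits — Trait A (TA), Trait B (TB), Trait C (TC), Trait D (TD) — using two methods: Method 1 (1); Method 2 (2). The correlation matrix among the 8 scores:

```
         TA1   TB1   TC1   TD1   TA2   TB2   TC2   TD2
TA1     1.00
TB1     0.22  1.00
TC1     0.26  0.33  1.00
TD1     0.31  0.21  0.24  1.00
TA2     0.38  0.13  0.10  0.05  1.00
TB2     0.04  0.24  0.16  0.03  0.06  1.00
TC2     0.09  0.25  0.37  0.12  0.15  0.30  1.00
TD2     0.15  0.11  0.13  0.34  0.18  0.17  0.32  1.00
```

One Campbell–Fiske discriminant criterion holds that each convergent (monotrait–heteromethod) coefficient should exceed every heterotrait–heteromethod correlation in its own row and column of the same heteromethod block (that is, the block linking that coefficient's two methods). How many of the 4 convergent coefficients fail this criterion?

Checking each validity diagonal entry against its comparison values:
TA (methods 1·2): 0.38 vs {0.04, 0.13, 0.09, 0.10, 0.15, 0.05} → pass.
TB (methods 1·2): 0.24 vs {0.13, 0.04, 0.25, 0.16, 0.11, 0.03} → fail.
TC (methods 1·2): 0.37 vs {0.10, 0.09, 0.16, 0.25, 0.13, 0.12} → pass.
TD (methods 1·2): 0.34 vs {0.05, 0.15, 0.03, 0.11, 0.12, 0.13} → pass.
1 of 4 fail.

1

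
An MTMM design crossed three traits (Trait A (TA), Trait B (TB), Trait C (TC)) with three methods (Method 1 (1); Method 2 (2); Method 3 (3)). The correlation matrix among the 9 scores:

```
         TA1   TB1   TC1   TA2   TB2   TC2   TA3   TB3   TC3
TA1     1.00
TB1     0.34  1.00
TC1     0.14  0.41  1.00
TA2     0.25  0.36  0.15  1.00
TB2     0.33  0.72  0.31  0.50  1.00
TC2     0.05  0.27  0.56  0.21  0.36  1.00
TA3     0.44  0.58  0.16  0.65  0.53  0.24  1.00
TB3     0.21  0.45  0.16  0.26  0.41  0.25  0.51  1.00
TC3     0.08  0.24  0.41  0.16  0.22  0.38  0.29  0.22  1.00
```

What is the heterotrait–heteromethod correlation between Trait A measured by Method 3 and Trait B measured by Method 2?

0.53

Different traits and methods: r(TA3, TB2) = 0.53.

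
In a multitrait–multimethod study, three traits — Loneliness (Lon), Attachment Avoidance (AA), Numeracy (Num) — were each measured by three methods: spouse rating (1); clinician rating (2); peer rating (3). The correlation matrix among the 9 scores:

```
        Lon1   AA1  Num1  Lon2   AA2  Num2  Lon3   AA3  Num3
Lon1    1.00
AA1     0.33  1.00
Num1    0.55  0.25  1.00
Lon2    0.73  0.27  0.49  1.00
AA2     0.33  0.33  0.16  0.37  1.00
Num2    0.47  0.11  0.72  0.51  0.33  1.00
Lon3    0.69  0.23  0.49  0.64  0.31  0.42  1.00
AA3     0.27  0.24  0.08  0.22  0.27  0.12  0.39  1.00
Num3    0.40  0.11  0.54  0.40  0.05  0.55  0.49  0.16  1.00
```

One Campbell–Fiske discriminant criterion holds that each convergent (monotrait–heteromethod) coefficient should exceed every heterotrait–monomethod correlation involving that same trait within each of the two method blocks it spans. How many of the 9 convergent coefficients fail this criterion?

Checking each validity diagonal entry against its comparison values:
Lon (methods 1·2): 0.73 vs {0.33, 0.37, 0.55, 0.51} → pass.
Lon (methods 1·3): 0.69 vs {0.33, 0.39, 0.55, 0.49} → pass.
Lon (methods 2·3): 0.64 vs {0.37, 0.39, 0.51, 0.49} → pass.
AA (methods 1·2): 0.33 vs {0.33, 0.37, 0.25, 0.33} → fail.
AA (methods 1·3): 0.24 vs {0.33, 0.39, 0.25, 0.16} → fail.
AA (methods 2·3): 0.27 vs {0.37, 0.39, 0.33, 0.16} → fail.
Num (methods 1·2): 0.72 vs {0.55, 0.51, 0.25, 0.33} → pass.
Num (methods 1·3): 0.54 vs {0.55, 0.49, 0.25, 0.16} → fail.
Num (methods 2·3): 0.55 vs {0.51, 0.49, 0.33, 0.16} → pass.
4 of 9 fail.

4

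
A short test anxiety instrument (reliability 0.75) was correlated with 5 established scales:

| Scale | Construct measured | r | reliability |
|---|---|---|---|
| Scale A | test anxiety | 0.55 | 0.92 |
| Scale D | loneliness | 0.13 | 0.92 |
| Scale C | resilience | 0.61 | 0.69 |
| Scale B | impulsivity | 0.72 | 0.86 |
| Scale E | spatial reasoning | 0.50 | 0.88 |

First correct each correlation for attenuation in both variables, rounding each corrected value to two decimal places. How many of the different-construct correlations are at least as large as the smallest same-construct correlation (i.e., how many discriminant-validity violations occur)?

Disattenuated r (r / √(r_scale · r_new)):
  Scale A (conv): 0.55 / √(0.92·0.75) = 0.66
  Scale D (disc): 0.13 / √(0.92·0.75) = 0.16
  Scale C (disc): 0.61 / √(0.69·0.75) = 0.85
  Scale B (disc): 0.72 / √(0.86·0.75) = 0.90
  Scale E (disc): 0.50 / √(0.88·0.75) = 0.62
Smallest convergent = 0.66. Discriminant values: 0.16, 0.85, 0.90, 0.62; count ≥ 0.66 → 2.

2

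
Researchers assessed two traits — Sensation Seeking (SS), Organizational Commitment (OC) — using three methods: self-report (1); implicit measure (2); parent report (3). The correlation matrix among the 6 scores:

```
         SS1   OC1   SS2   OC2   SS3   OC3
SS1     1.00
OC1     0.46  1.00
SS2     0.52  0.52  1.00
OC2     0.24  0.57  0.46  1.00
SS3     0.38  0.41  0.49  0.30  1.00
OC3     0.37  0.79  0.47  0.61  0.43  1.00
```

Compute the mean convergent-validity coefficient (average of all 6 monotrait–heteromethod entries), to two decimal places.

0.56

Convergent values: 0.52, 0.38, 0.49, 0.57, 0.79, 0.61; mean = 3.36/6 = 0.56.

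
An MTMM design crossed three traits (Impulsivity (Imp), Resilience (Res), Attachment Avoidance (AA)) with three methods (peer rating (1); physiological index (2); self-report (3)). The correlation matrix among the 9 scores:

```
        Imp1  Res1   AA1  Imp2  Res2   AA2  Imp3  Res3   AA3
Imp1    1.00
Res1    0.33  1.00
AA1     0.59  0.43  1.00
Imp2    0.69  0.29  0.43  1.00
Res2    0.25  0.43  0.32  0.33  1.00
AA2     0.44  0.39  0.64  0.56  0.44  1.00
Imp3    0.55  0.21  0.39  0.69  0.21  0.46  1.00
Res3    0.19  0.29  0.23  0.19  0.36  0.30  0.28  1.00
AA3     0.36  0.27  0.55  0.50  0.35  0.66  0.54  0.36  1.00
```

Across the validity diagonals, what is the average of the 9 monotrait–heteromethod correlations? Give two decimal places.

0.54

Convergent values: 0.69, 0.55, 0.69, 0.43, 0.29, 0.36, 0.64, 0.55, 0.66; mean = 4.86/9 = 0.54.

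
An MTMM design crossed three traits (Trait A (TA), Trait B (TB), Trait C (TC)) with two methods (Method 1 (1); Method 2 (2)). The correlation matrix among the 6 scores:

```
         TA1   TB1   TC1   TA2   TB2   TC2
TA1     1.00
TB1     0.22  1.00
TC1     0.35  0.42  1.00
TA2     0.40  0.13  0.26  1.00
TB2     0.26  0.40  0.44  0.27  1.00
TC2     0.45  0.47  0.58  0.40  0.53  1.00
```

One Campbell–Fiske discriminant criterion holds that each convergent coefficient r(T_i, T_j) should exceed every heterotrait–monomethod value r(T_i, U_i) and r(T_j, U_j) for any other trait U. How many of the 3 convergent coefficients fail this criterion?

Each convergent coefficient versus the relevant comparison correlations:
TA (methods 1·2): 0.40 vs {0.22, 0.27, 0.35, 0.40} → fail.
TB (methods 1·2): 0.40 vs {0.22, 0.27, 0.42, 0.53} → fail.
TC (methods 1·2): 0.58 vs {0.35, 0.40, 0.42, 0.53} → pass.
2 of 3 fail.

2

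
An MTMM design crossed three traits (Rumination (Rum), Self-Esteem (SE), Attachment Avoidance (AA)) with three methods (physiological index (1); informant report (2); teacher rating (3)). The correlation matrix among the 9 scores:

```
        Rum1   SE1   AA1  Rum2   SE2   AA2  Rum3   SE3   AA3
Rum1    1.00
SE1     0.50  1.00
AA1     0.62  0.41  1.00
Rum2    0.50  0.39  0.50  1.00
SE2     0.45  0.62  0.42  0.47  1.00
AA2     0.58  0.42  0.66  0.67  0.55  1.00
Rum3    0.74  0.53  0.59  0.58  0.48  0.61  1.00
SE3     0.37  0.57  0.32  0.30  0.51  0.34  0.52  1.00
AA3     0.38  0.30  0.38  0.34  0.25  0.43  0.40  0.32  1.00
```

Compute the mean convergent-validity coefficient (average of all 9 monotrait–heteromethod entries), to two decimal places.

Convergent values: 0.50, 0.74, 0.58, 0.62, 0.57, 0.51, 0.66, 0.38, 0.43; mean = 4.99/9 = 0.55.

0.55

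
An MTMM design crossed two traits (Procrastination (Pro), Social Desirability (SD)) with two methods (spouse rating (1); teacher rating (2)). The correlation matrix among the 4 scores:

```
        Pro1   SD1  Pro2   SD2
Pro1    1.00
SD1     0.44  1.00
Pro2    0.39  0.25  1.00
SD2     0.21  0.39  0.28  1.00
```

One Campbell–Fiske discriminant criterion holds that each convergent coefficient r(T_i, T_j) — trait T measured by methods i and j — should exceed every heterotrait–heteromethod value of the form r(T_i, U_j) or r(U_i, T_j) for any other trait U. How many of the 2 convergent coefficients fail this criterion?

0

Each convergent coefficient versus the relevant comparison correlations:
Pro (methods 1·2): 0.39 vs {0.21, 0.25} → pass.
SD (methods 1·2): 0.39 vs {0.25, 0.21} → pass.
0 of 2 fail.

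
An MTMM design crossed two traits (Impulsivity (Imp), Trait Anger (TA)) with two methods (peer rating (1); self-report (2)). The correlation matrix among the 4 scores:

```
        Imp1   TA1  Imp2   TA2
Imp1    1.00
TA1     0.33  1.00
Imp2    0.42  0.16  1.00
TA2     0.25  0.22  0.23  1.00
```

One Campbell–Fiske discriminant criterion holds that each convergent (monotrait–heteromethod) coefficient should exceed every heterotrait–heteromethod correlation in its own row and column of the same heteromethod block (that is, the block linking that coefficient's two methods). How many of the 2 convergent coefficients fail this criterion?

1

Convergent coefficients and their comparison sets:
Imp (methods 1·2): 0.42 vs {0.25, 0.16} → pass.
TA (methods 1·2): 0.22 vs {0.16, 0.25} → fail.
1 of 2 fail.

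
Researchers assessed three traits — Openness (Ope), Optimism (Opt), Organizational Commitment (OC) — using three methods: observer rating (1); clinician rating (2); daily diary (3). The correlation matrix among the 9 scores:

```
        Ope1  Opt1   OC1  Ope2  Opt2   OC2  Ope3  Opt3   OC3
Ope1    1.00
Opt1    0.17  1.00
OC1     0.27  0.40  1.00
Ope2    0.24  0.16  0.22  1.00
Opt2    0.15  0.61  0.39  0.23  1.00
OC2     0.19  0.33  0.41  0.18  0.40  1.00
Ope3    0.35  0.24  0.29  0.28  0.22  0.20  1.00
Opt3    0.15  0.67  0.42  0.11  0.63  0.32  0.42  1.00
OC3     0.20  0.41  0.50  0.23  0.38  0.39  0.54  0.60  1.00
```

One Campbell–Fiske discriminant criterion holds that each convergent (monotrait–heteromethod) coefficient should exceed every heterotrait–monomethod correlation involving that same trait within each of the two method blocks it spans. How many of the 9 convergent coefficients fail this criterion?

5

Convergent coefficients and their comparison sets:
Ope (methods 1·2): 0.24 vs {0.17, 0.23, 0.27, 0.18} → fail.
Ope (methods 1·3): 0.35 vs {0.17, 0.42, 0.27, 0.54} → fail.
Ope (methods 2·3): 0.28 vs {0.23, 0.42, 0.18, 0.54} → fail.
Opt (methods 1·2): 0.61 vs {0.17, 0.23, 0.40, 0.40} → pass.
Opt (methods 1·3): 0.67 vs {0.17, 0.42, 0.40, 0.60} → pass.
Opt (methods 2·3): 0.63 vs {0.23, 0.42, 0.40, 0.60} → pass.
OC (methods 1·2): 0.41 vs {0.27, 0.18, 0.40, 0.40} → pass.
OC (methods 1·3): 0.50 vs {0.27, 0.54, 0.40, 0.60} → fail.
OC (methods 2·3): 0.39 vs {0.18, 0.54, 0.40, 0.60} → fail.
5 of 9 fail.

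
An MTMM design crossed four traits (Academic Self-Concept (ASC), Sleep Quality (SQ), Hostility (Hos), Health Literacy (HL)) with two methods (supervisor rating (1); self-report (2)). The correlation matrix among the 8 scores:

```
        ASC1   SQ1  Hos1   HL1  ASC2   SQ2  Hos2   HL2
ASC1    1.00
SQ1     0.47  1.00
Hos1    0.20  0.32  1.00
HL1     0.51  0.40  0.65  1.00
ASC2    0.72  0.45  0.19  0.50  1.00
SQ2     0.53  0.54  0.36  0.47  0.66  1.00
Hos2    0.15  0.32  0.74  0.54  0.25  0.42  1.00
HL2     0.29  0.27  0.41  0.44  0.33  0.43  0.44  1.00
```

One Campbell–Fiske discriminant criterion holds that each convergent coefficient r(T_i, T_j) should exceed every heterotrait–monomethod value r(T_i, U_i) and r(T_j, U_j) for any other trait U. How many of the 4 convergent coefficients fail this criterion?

Convergent coefficients and their comparison sets:
ASC (methods 1·2): 0.72 vs {0.47, 0.66, 0.20, 0.25, 0.51, 0.33} → pass.
SQ (methods 1·2): 0.54 vs {0.47, 0.66, 0.32, 0.42, 0.40, 0.43} → fail.
Hos (methods 1·2): 0.74 vs {0.20, 0.25, 0.32, 0.42, 0.65, 0.44} → pass.
HL (methods 1·2): 0.44 vs {0.51, 0.33, 0.40, 0.43, 0.65, 0.44} → fail.
2 of 4 fail.

2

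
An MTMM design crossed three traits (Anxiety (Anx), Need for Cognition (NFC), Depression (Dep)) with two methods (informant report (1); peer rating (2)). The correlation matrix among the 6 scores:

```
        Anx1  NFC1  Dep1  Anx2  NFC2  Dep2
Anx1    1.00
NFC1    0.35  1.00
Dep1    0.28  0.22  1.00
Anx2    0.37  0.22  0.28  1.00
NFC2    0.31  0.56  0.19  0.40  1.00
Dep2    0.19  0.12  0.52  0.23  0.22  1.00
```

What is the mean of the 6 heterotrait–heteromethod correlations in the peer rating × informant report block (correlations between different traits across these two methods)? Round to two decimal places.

0.22

HTHM values (method 2 × method 1): 0.22, 0.28, 0.31, 0.19, 0.19, 0.12; mean = 1.31/6 = 0.22.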